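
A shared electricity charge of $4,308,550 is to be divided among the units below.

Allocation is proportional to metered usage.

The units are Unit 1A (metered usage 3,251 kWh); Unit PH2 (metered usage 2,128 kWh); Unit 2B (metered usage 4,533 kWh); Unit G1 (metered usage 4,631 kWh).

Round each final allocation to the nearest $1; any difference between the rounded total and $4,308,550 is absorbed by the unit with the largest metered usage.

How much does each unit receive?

Unit 1A: $963,150 · Unit PH2: $630,447 · Unit 2B: $1,342,959 · Unit G1: $1,371,994

Combined metered usage = 14,543.
Unrounded shares: Unit 1A 3,251/14,543 × $4,308,550 = 963,150.39; Unit PH2 2,128/14,543 × $4,308,550 = 630,447.25; Unit 2B 4,533/14,543 × $4,308,550 = 1,342,959.30; Unit G1 4,631/14,543 × $4,308,550 = 1,371,993.06.
After rounding ($1): Unit 1A $963,150; Unit PH2 $630,447; Unit 2B $1,342,959; Unit G1 $1,371,993. Sum = $4,308,549.
Difference $4,308,550 − $4,308,549 = +$1 applied to largest metered usage (Unit G1): Unit G1 becomes $1,371,994.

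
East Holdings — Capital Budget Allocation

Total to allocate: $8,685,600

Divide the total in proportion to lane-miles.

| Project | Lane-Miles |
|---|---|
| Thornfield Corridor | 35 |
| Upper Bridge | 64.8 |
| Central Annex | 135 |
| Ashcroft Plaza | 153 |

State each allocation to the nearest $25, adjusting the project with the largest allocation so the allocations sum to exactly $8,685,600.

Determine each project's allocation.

Thornfield Corridor: $783,900 | Upper Bridge: $1,451,325 | Central Annex: $3,023,600 | Ashcroft Plaza: $3,426,775

Lane-miles total: 387.8.
Raw shares: Thornfield Corridor 35/387.8 × $8,685,600 = 783,898.92; Upper Bridge 64.8/387.8 × $8,685,600 = 1,451,332.85; Central Annex 135/387.8 × $8,685,600 = 3,023,610.11; Ashcroft Plaza 153/387.8 × $8,685,600 = 3,426,758.12.
Rounded to nearest $25: Thornfield Corridor $783,900; Upper Bridge $1,451,325; Central Annex $3,023,600; Ashcroft Plaza $3,426,750. Sum = $8,685,575.
Difference $8,685,600 − $8,685,575 = +$25 applied to largest allocation (Ashcroft Plaza): Ashcroft Plaza becomes $3,426,775.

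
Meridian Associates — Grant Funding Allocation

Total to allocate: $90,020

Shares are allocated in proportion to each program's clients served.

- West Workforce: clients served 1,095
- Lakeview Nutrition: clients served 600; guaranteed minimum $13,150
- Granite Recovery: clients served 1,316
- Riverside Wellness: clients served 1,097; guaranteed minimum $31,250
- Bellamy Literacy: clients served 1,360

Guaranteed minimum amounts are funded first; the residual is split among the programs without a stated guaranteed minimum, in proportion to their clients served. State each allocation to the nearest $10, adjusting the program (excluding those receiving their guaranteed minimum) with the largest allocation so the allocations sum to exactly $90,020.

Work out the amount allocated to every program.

West Workforce: $13,250 · Lakeview Nutrition: $13,150 · Granite Recovery: $15,920 · Riverside Wellness: $31,250 · Bellamy Literacy: $16,450

Minimums first: Lakeview Nutrition $13,150; Riverside Wellness $31,250. Remaining pool $45,620.
Remaining pool split over remaining clients served 3,771: West Workforce 13,246.86 → $13,250; Granite Recovery 15,920.42 → $15,920; Bellamy Literacy 16,452.72 → $16,450.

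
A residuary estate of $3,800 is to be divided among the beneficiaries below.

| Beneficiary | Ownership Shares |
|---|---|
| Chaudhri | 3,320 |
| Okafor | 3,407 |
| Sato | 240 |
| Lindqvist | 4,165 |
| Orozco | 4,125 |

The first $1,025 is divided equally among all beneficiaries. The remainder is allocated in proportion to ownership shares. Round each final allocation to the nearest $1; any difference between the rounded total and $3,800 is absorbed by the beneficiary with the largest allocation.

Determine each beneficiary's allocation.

Chaudhri: $809 · Okafor: $825 · Sato: $249 · Lindqvist: $962 · Orozco: $955

Equal tier: $1,025 ÷ 5 = $205 apiece.
Remainder $2,775 by ownership shares (total 15,257): Chaudhri 603.85 → $604; Okafor 619.68 → $620; Sato 43.65 → $44; Lindqvist 757.55 → $758; Orozco 750.27 → $750.
Rounding difference −$1 on remainder applied to Lindqvist.
Totals: Chaudhri $205 + $604 = $809; Okafor $205 + $620 = $825; Sato $205 + $44 = $249; Lindqvist $205 + $757 = $962; Orozco $205 + $750 = $955.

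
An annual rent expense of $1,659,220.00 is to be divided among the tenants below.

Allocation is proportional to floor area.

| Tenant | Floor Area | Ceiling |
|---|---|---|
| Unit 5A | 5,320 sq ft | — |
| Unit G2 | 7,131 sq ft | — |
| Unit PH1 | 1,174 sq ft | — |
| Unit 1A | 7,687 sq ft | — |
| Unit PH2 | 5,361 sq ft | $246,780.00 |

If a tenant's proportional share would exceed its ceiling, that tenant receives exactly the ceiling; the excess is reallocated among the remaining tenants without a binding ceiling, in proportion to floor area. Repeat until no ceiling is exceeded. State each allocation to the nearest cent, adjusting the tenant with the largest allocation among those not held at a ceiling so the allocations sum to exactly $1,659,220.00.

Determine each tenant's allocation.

Total floor area = 26,673.
Pro-rata shares before constraints: Unit 5A 330,935.7927; Unit G2 443,590.8154; Unit PH1 73,029.8159; Unit 1A 478,177.3381; Unit PH2 333,486.2378.
Capped: Unit PH2 ($246,780.00); balance $1,412,440.00 reallocated over remaining floor area 21,312.
Shares after redistribution: Unit 5A 352,579.8048 → $352,579.80; Unit G2 472,602.7421 → $472,602.74; Unit PH1 77,806.1449 → $77,806.14; Unit 1A 509,451.3082 → $509,451.31.
Rounding difference +$0.01 applied to Unit 1A → $509,451.32.

Unit 5A: $352,579.80; Unit G2: $472,602.74; Unit PH1: $77,806.14; Unit 1A: $509,451.32; Unit PH2: $246,780.00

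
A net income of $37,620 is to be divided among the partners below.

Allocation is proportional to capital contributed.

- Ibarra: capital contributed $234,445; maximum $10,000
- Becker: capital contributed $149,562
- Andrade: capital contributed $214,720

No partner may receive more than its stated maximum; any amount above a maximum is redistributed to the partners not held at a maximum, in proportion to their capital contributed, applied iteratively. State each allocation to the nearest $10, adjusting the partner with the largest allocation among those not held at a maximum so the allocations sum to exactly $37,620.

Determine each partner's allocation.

Sum of capital contributed: 598,727.
Proportional shares (ignoring caps): Ibarra 14,730.96; Becker 9,397.48; Andrade 13,491.57.
Capped: Ibarra ($10,000); residual $27,620 reallocated over remaining capital contributed 364,282.
Redistributed shares: Becker 11,339.85 → $11,340; Andrade 16,280.15 → $16,280.

Ibarra: $10,000 · Becker: $11,340 · Andrade: $16,280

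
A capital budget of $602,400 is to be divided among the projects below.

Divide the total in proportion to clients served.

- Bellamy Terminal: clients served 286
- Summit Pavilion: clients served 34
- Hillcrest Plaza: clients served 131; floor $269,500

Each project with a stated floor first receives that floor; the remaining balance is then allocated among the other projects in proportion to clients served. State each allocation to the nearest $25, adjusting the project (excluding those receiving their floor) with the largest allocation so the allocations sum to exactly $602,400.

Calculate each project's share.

Guaranteed amounts: Hillcrest Plaza $269,500. Residual $332,900.
Residual split over remaining clients served 320: Bellamy Terminal 297,529.38 → $297,525; Summit Pavilion 35,370.62 → $35,375.

Bellamy Terminal: $297,525; Summit Pavilion: $35,375; Hillcrest Plaza: $269,500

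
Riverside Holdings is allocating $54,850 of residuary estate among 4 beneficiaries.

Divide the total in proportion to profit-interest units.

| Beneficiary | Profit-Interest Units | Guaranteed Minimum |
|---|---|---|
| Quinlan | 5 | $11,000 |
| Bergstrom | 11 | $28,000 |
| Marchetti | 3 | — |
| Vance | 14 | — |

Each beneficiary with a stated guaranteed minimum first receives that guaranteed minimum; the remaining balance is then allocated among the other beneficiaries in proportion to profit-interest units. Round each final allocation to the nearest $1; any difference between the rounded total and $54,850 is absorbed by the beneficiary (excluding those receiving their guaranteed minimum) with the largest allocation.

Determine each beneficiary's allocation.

Guaranteed amounts: Quinlan $11,000; Bergstrom $28,000. Residual $15,850.
Residual split over remaining profit-interest units 17: Marchetti 2,797.06 → $2,797; Vance 13,052.94 → $13,053.

Quinlan: $11,000; Bergstrom: $28,000; Marchetti: $2,797; Vance: $13,053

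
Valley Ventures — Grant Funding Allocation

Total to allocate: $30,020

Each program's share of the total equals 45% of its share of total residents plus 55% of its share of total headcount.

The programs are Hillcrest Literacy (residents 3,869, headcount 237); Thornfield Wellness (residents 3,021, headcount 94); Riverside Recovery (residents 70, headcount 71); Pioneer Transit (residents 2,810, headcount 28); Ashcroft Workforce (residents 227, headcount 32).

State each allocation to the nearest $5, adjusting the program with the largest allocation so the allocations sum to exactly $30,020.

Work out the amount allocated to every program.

Hillcrest Literacy: $13,700 · Thornfield Wellness: $7,440 · Riverside Recovery: $2,630 · Pioneer Transit: $4,800 · Ashcroft Workforce: $1,450

Residents total 9,997; headcount total 462.
Composite weights (45% residents + 55% headcount): Hillcrest Literacy 0.4563; Thornfield Wellness 0.2479; Riverside Recovery 0.0877; Pioneer Transit 0.1598; Ashcroft Workforce 0.0483.
Unrounded shares: Hillcrest Literacy 13,698.13; Thornfield Wellness 7,441.67; Riverside Recovery 2,632.00; Pioneer Transit 4,797.83; Ashcroft Workforce 1,450.37.
After rounding ($5): Hillcrest Literacy $13,700; Thornfield Wellness $7,440; Riverside Recovery $2,630; Pioneer Transit $4,800; Ashcroft Workforce $1,450. Sum = $30,020.
No rounding difference to absorb.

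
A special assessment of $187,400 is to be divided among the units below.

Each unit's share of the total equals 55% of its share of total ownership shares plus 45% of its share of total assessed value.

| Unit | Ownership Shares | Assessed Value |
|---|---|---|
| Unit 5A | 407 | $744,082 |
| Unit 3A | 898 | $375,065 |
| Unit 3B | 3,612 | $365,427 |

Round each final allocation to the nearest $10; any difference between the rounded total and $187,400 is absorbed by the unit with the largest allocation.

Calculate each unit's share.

Ownership shares total 4,917; assessed value total 1,484,574.
Combined weights (55% ownership shares + 45% assessed value): Unit 5A 0.2711; Unit 3A 0.2141; Unit 3B 0.5148.
Unrounded shares: Unit 5A 50,798.48; Unit 3A 40,129.11; Unit 3B 96,472.41.
Rounded to nearest $10: Unit 5A $50,800; Unit 3A $40,130; Unit 3B $96,470. Sum = $187,400.
No rounding difference to absorb.

Unit 5A: $50,800 · Unit 3A: $40,130 · Unit 3B: $96,470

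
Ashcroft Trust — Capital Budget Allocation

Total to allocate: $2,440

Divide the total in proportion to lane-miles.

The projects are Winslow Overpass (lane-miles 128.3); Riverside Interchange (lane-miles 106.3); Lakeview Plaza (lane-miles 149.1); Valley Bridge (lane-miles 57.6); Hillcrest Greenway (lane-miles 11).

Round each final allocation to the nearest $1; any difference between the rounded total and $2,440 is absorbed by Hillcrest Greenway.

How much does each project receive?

Combined lane-miles = 452.3.
Pro-rata amounts: Winslow Overpass 128.3/452.3 × $2,440 = 692.13; Riverside Interchange 106.3/452.3 × $2,440 = 573.45; Lakeview Plaza 149.1/452.3 × $2,440 = 804.34; Valley Bridge 57.6/452.3 × $2,440 = 310.73; Hillcrest Greenway 11/452.3 × $2,440 = 59.34.
After rounding ($1): Winslow Overpass $692; Riverside Interchange $573; Lakeview Plaza $804; Valley Bridge $311; Hillcrest Greenway $59. Sum = $2,439.
Difference $2,440 − $2,439 = +$1 applied to Hillcrest Greenway: Hillcrest Greenway becomes $60.

Winslow Overpass: $692; Riverside Interchange: $573; Lakeview Plaza: $804; Valley Bridge: $311; Hillcrest Greenway: $60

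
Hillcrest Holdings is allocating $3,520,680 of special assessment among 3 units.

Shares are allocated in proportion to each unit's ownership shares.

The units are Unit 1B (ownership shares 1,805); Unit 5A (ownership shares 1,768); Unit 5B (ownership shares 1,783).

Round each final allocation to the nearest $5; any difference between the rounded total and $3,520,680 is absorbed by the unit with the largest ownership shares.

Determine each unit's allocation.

Unit 1B: $1,186,490; Unit 5A: $1,162,165; Unit 5B: $1,172,025

Sum of ownership shares: 1,805 + 1,768 + 1,783 = 5,356.
Raw shares: Unit 1B 1,186,487.57; Unit 5A 1,162,166.21; Unit 5B 1,172,026.22.
At nearest $5: Unit 1B $1,186,490; Unit 5A $1,162,165; Unit 5B $1,172,025. Sum = $3,520,680.
Rounded total matches; no reconciliation needed.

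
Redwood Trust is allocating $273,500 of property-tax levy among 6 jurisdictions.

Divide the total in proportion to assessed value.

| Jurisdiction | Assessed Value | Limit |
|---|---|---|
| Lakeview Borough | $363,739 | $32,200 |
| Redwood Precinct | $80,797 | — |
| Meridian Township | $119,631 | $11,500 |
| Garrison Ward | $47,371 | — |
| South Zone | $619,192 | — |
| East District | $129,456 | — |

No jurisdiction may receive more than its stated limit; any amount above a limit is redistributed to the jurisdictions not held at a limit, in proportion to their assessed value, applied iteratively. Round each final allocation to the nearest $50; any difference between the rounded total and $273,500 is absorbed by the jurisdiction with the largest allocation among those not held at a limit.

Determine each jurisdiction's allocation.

Sum of assessed value: 1,360,186.
Pro-rata shares before constraints: Lakeview Borough 73,138.98; Redwood Precinct 16,246.29; Meridian Township 24,054.86; Garrison Ward 9,525.14; South Zone 124,504.30; East District 26,030.42.
Capped: Lakeview Borough ($32,200), Meridian Township ($11,500); residual $229,800 reallocated over remaining assessed value 876,816.
Redistributed shares: Redwood Precinct 21,175.65 → $21,200; Garrison Ward 12,415.21 → $12,400; South Zone 162,280.71 → $162,300; East District 33,928.43 → $33,950.
Rounding difference −$50 applied to South Zone → $162,250.

Lakeview Borough: $32,200 | Redwood Precinct: $21,200 | Meridian Township: $11,500 | Garrison Ward: $12,400 | South Zone: $162,250 | East District: $33,950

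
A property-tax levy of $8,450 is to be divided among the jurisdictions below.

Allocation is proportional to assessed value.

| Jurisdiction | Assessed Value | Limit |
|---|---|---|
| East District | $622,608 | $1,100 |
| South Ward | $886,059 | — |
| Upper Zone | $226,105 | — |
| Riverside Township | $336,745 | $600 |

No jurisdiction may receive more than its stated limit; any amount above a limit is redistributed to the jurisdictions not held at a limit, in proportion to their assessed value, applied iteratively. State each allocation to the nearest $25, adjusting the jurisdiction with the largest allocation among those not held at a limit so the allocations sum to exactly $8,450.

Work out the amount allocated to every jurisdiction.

Assessed value total: 2,071,517.
Unconstrained shares: East District 2,539.70; South Ward 3,614.36; Upper Zone 922.31; Riverside Township 1,373.63.
Cap binds for East District ($1,100), Riverside Township ($600); balance $6,750 reallocated over remaining assessed value 1,112,164.
Redistributed shares: South Ward 5,377.71 → $5,375; Upper Zone 1,372.29 → $1,375.

East District: $1,100; South Ward: $5,375; Upper Zone: $1,375; Riverside Township: $600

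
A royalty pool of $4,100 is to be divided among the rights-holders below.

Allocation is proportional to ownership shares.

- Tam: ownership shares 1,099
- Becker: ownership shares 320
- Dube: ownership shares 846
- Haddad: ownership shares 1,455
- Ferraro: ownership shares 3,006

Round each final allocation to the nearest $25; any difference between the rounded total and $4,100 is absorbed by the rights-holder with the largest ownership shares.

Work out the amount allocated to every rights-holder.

Tam: $675; Becker: $200; Dube: $525; Haddad: $875; Ferraro: $1,825

Ownership shares total: 1,099 + 320 + 846 + 1,455 + 3,006 = 6,726.
Unrounded shares: Tam 669.92; Becker 195.06; Dube 515.70; Haddad 886.93; Ferraro 1,832.38.
After rounding ($25): Tam $675; Becker $200; Dube $525; Haddad $875; Ferraro $1,825. Sum = $4,100.
No rounding difference to absorb.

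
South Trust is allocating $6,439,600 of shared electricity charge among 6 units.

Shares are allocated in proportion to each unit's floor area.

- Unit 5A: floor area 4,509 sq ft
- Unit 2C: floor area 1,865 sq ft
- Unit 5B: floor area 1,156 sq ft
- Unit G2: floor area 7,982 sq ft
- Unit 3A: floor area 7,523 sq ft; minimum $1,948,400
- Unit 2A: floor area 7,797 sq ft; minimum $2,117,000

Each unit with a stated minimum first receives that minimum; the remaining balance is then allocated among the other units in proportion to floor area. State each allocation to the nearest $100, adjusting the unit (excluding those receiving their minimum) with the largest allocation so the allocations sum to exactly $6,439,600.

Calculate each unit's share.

Guaranteed amounts: Unit 3A $1,948,400; Unit 2A $2,117,000. Balance $2,374,200.
Balance split over remaining floor area 15,512: Unit 5A 690,128.15 → $690,100; Unit 2C 285,448.88 → $285,400; Unit 5B 176,932.39 → $176,900; Unit G2 1,221,690.59 → $1,221,700.
Rounding difference +$100 applied to Unit G2 → $1,221,800.

Unit 5A: $690,100 | Unit 2C: $285,400 | Unit 5B: $176,900 | Unit G2: $1,221,800 | Unit 3A: $1,948,400 | Unit 2A: $2,117,000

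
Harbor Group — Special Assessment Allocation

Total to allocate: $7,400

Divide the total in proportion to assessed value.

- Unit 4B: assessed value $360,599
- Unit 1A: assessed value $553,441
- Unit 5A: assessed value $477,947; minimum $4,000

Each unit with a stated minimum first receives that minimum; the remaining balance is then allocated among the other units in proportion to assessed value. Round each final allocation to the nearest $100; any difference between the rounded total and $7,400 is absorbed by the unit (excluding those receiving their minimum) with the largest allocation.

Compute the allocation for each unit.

Minimums first: Unit 5A $4,000. Remaining pool $3,400.
Remaining pool split over remaining assessed value 914,040: Unit 4B 1,341.34 → $1,300; Unit 1A 2,058.66 → $2,100.

Unit 4B: $1,300 | Unit 1A: $2,100 | Unit 5A: $4,000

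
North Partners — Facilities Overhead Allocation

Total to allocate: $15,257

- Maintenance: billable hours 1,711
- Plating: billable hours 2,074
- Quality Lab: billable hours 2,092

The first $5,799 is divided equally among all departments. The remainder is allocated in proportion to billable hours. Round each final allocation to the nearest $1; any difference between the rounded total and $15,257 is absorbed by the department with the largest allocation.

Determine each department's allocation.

Maintenance: $4,687 · Plating: $5,271 · Quality Lab: $5,299

$5,799 shared equally gives $1,933 per department.
Remainder $9,458 by billable hours (total 5,877): Maintenance 2,753.55 → $2,754; Plating 3,337.74 → $3,338; Quality Lab 3,366.71 → $3,367.
Rounding difference −$1 on remainder applied to Quality Lab.
Totals: Maintenance $1,933 + $2,754 = $4,687; Plating $1,933 + $3,338 = $5,271; Quality Lab $1,933 + $3,366 = $5,299.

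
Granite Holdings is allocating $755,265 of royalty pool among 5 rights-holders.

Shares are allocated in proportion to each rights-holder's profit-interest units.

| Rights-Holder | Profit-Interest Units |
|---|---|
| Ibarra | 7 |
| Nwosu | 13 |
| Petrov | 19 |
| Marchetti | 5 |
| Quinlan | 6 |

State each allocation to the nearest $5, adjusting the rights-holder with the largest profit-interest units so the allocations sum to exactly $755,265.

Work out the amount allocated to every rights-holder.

Combined profit-interest units = 7 + 13 + 19 + 5 + 6 = 50.
Proportional shares: Ibarra 105,737.10; Nwosu 196,368.90; Petrov 287,000.70; Marchetti 75,526.50; Quinlan 90,631.80.
Rounded to nearest $5: Ibarra $105,735; Nwosu $196,370; Petrov $287,000; Marchetti $75,525; Quinlan $90,630. Sum = $755,260.
Difference $755,265 − $755,260 = +$5 applied to largest profit-interest units (Petrov): Petrov becomes $287,005.

Ibarra: $105,735 | Nwosu: $196,370 | Petrov: $287,005 | Marchetti: $75,525 | Quinlan: $90,630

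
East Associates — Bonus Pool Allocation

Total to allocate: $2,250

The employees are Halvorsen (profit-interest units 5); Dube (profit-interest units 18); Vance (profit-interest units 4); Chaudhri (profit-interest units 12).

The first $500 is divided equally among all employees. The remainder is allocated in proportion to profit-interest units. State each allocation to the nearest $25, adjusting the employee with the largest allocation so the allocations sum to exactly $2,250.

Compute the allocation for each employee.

Halvorsen: $350 | Dube: $925 | Vance: $300 | Chaudhri: $675

Equal tier: $500 ÷ 4 = $125 apiece.
Remainder $1,750 by profit-interest units (total 39): Halvorsen 224.36 → $225; Dube 807.69 → $800; Vance 179.49 → $175; Chaudhri 538.46 → $550.
Totals: Halvorsen $125 + $225 = $350; Dube $125 + $800 = $925; Vance $125 + $175 = $300; Chaudhri $125 + $550 = $675.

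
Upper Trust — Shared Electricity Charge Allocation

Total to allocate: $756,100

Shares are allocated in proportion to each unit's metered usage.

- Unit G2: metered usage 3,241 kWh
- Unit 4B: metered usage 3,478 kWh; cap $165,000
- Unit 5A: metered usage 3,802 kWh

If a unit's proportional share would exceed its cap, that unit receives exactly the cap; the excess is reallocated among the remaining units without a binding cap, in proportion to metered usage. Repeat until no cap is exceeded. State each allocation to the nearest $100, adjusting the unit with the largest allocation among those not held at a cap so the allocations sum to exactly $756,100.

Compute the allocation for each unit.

Combined metered usage = 10,521.
Pro-rata shares before constraints: Unit G2 232,917.03; Unit 4B 249,949.23; Unit 5A 273,233.74.
Held at cap: Unit 4B ($165,000); residual $591,100 reallocated over remaining metered usage 7,043.
Shares after redistribution: Unit G2 272,008.39 → $272,000; Unit 5A 319,091.61 → $319,100.

Unit G2: $272,000; Unit 4B: $165,000; Unit 5A: $319,100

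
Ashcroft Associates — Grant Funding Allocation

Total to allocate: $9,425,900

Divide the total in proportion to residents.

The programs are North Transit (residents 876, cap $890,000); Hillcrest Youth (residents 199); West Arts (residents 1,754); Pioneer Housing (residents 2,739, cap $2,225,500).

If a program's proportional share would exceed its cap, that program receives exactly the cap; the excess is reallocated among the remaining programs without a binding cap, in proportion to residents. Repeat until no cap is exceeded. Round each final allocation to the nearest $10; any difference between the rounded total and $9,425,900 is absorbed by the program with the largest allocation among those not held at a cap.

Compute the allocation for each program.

Residents total: 5,568.
Unconstrained shares: North Transit 1,482,954.09; Hillcrest Youth 336,881.12; West Arts 2,969,293.93; Pioneer Housing 4,636,770.85.
Capped: North Transit ($890,000), Pioneer Housing ($2,225,500); remaining pool $6,310,400 reallocated over remaining residents 1,953.
Redistributed shares: Hillcrest Youth 642,995.19 → $643,000; West Arts 5,667,404.81 → $5,667,400.

North Transit: $890,000 | Hillcrest Youth: $643,000 | West Arts: $5,667,400 | Pioneer Housing: $2,225,500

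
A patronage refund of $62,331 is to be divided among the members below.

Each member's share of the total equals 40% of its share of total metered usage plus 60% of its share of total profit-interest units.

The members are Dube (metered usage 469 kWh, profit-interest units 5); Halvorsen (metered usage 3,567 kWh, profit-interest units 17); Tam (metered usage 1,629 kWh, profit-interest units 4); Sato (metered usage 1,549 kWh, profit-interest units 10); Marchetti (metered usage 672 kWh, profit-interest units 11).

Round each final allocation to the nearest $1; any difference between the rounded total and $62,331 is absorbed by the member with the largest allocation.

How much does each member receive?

Dube: $5,461 | Halvorsen: $24,806 | Tam: $8,333 | Sato: $12,854 | Marchetti: $10,877

Metered usage total 7,886; profit-interest units total 47.
Composite weights (40% metered usage + 60% profit-interest units): Dube 0.0876; Halvorsen 0.3979; Tam 0.1337; Sato 0.2062; Marchetti 0.1745.
Pro-rata amounts: Dube 5,461.37; Halvorsen 24,804.59; Tam 8,333.11; Sato 12,854.47; Marchetti 10,877.46.
After rounding ($1): Dube $5,461; Halvorsen $24,805; Tam $8,333; Sato $12,854; Marchetti $10,877. Sum = $62,330.
Difference $62,331 − $62,330 = +$1 applied to largest allocation (Halvorsen): Halvorsen becomes $24,806.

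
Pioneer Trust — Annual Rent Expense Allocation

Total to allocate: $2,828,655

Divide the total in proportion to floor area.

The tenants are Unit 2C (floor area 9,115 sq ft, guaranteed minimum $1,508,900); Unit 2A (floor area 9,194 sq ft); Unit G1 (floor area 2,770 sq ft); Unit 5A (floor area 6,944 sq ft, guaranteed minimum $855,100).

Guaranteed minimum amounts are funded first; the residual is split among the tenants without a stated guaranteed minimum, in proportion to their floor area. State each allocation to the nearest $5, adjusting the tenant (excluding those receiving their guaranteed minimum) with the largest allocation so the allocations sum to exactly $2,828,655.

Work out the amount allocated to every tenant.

Guaranteed amounts: Unit 2C $1,508,900; Unit 5A $855,100. Remaining pool $464,655.
Remaining pool split over remaining floor area 11,964: Unit 2A 357,074.40 → $357,075; Unit G1 107,580.60 → $107,580.

Unit 2C: $1,508,900; Unit 2A: $357,075; Unit G1: $107,580; Unit 5A: $855,100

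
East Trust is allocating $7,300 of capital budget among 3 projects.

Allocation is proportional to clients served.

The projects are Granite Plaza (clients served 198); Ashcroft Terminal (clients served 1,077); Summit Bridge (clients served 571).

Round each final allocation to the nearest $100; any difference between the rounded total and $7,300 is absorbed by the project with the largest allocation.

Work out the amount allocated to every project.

Granite Plaza: $800 · Ashcroft Terminal: $4,200 · Summit Bridge: $2,300

Total clients served = 1,846.
Raw shares: Granite Plaza 198/1,846 × $7,300 = 782.99; Ashcroft Terminal 1,077/1,846 × $7,300 = 4,258.99; Summit Bridge 571/1,846 × $7,300 = 2,258.02.
Rounded to nearest $100: Granite Plaza $800; Ashcroft Terminal $4,300; Summit Bridge $2,300. Sum = $7,400.
Difference $7,300 − $7,400 = −$100 applied to largest allocation (Ashcroft Terminal): Ashcroft Terminal becomes $4,200.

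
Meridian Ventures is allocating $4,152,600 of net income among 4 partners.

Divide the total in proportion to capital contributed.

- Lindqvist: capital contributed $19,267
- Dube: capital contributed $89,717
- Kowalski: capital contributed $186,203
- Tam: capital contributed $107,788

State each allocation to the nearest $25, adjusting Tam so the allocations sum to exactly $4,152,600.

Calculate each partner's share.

Lindqvist: $198,550 | Dube: $924,525 | Kowalski: $1,918,800 | Tam: $1,110,725

Sum of capital contributed: 402,975.
Raw shares: Lindqvist 19,267/402,975 × $4,152,600 = 198,543.69; Dube 89,717/402,975 × $4,152,600 = 924,520.91; Kowalski 186,203/402,975 × $4,152,600 = 1,918,795.40; Tam 107,788/402,975 × $4,152,600 = 1,110,739.99.
At nearest $25: Lindqvist $198,550; Dube $924,525; Kowalski $1,918,800; Tam $1,110,750. Sum = $4,152,625.
Difference $4,152,600 − $4,152,625 = −$25 applied to Tam: Tam becomes $1,110,725.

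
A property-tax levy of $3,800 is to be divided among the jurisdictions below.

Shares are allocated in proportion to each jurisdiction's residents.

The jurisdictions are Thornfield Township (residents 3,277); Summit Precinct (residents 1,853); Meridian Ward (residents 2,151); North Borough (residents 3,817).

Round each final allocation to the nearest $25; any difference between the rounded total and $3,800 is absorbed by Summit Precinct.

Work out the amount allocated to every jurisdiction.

Combined residents = 11,098.
Unrounded shares: Thornfield Township 3,277/11,098 × $3,800 = 1,122.06; Summit Precinct 1,853/11,098 × $3,800 = 634.47; Meridian Ward 2,151/11,098 × $3,800 = 736.51; North Borough 3,817/11,098 × $3,800 = 1,306.96.
Rounded to nearest $25: Thornfield Township $1,125; Summit Precinct $625; Meridian Ward $725; North Borough $1,300. Sum = $3,775.
Difference $3,800 − $3,775 = +$25 applied to Summit Precinct: Summit Precinct becomes $650.

Thornfield Township: $1,125; Summit Precinct: $650; Meridian Ward: $725; North Borough: $1,300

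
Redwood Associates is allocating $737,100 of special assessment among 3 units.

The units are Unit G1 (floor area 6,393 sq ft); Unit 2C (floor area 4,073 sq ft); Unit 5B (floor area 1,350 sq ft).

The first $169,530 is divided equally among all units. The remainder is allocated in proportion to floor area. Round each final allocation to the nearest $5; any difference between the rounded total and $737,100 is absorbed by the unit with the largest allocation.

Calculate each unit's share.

Unit G1: $363,590; Unit 2C: $252,155; Unit 5B: $121,355

Equal tier: $169,530 ÷ 3 = $56,510 apiece.
Remainder $567,570 by floor area (total 11,816): Unit G1 307,081.50 → $307,080; Unit 2C 195,642.57 → $195,645; Unit 5B 64,845.93 → $64,845.
Totals: Unit G1 $56,510 + $307,080 = $363,590; Unit 2C $56,510 + $195,645 = $252,155; Unit 5B $56,510 + $64,845 = $121,355.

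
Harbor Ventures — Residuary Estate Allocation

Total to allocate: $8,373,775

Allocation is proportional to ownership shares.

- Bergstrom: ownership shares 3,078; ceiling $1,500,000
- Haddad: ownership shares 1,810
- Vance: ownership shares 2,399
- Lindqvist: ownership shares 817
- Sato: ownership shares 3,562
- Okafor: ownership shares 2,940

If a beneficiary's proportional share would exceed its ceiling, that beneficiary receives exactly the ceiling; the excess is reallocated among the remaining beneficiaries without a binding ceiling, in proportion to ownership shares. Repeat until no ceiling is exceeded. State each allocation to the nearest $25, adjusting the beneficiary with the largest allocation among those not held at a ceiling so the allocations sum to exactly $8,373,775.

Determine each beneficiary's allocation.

Total ownership shares = 14,606.
Pro-rata shares before constraints: Bergstrom 1,764,650.11; Haddad 1,037,692.23; Vance 1,375,372.19; Lindqvist 468,394.78; Sato 2,042,132.45; Okafor 1,685,533.24.
Held at cap: Bergstrom ($1,500,000); remaining pool $6,873,775 reallocated over remaining ownership shares 11,528.
Shares after redistribution: Haddad 1,079,244.69 → $1,079,250; Vance 1,430,446.41 → $1,430,450; Lindqvist 487,150.78 → $487,150; Sato 2,123,905.84 → $2,123,900; Okafor 1,753,027.28 → $1,753,025.

Bergstrom: $1,500,000; Haddad: $1,079,250; Vance: $1,430,450; Lindqvist: $487,150; Sato: $2,123,900; Okafor: $1,753,025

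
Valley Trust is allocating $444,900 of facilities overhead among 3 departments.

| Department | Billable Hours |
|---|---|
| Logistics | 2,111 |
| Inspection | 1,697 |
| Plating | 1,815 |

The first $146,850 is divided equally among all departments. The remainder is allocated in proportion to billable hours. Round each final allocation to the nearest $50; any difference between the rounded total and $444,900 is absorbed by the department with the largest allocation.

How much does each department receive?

First tranche $146,850 split equally: $48,950 each.
Remainder $298,050 by billable hours (total 5,623): Logistics 111,894.64 → $111,900; Inspection 89,950.36 → $89,950; Plating 96,205.01 → $96,200.
Totals: Logistics $48,950 + $111,900 = $160,850; Inspection $48,950 + $89,950 = $138,900; Plating $48,950 + $96,200 = $145,150.

Logistics: $160,850 | Inspection: $138,900 | Plating: $145,150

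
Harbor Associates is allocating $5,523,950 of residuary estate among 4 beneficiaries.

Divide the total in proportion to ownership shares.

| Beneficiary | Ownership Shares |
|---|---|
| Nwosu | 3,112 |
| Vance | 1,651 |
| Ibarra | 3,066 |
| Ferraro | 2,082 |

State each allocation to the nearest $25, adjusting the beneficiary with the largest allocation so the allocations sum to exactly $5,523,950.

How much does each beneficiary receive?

Total ownership shares = 9,911.
Proportional shares: Nwosu 3,112/9,911 × $5,523,950 = 1,734,490.20; Vance 1,651/9,911 × $5,523,950 = 920,193.87; Ibarra 3,066/9,911 × $5,523,950 = 1,708,851.85; Ferraro 2,082/9,911 × $5,523,950 = 1,160,414.08.
At nearest $25: Nwosu $1,734,500; Vance $920,200; Ibarra $1,708,850; Ferraro $1,160,425. Sum = $5,523,975.
Difference $5,523,950 − $5,523,975 = −$25 applied to largest allocation (Nwosu): Nwosu becomes $1,734,475.

Nwosu: $1,734,475; Vance: $920,200; Ibarra: $1,708,850; Ferraro: $1,160,425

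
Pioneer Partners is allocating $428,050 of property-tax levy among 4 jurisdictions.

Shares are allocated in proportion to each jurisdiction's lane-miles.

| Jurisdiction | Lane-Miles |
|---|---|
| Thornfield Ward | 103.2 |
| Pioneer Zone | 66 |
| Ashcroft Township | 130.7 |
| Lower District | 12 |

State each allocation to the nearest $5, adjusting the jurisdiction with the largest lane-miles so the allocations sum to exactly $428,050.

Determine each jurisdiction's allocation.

Sum of lane-miles: 103.2 + 66 + 130.7 + 12 = 311.9.
Proportional shares: Thornfield Ward 141,631.16; Pioneer Zone 90,578.07; Ashcroft Township 179,372.03; Lower District 16,468.74.
At nearest $5: Thornfield Ward $141,630; Pioneer Zone $90,580; Ashcroft Township $179,370; Lower District $16,470. Sum = $428,050.
Sum already equals the total — no adjustment.

Thornfield Ward: $141,630 | Pioneer Zone: $90,580 | Ashcroft Township: $179,370 | Lower District: $16,470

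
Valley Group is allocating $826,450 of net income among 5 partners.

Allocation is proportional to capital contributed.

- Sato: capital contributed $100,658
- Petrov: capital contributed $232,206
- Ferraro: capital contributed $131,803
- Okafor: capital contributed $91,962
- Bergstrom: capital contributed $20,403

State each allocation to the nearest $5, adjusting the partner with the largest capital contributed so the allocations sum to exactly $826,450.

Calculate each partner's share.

Total capital contributed = 577,032.
Unrounded shares: Sato 100,658/577,032 × $826,450 = 144,166.71; Petrov 232,206/577,032 × $826,450 = 332,575.40; Ferraro 131,803/577,032 × $826,450 = 188,773.91; Okafor 91,962/577,032 × $826,450 = 131,711.92; Bergstrom 20,403/577,032 × $826,450 = 29,222.05.
At nearest $5: Sato $144,165; Petrov $332,575; Ferraro $188,775; Okafor $131,710; Bergstrom $29,220. Sum = $826,445.
Difference $826,450 − $826,445 = +$5 applied to largest capital contributed (Petrov): Petrov becomes $332,580.

Sato: $144,165 · Petrov: $332,580 · Ferraro: $188,775 · Okafor: $131,710 · Bergstrom: $29,220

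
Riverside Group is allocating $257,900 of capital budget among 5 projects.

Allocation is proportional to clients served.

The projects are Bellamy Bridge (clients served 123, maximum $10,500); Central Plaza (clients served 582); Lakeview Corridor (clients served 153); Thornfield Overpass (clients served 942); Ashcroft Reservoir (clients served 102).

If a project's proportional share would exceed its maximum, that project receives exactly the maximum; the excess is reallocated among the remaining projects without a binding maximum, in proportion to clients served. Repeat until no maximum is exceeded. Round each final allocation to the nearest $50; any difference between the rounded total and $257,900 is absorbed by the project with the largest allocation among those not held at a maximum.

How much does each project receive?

Sum of clients served: 1,902.
Proportional shares (ignoring caps): Bellamy Bridge 16,678.08; Central Plaza 78,915.77; Lakeview Corridor 20,745.90; Thornfield Overpass 127,729.65; Ashcroft Reservoir 13,830.60.
Cap binds for Bellamy Bridge ($10,500); residual $247,400 reallocated over remaining clients served 1,779.
Shares after redistribution: Central Plaza 80,936.93 → $80,950; Lakeview Corridor 21,277.23 → $21,300; Thornfield Overpass 131,001.01 → $131,000; Ashcroft Reservoir 14,184.82 → $14,200.
Rounding difference −$50 applied to Thornfield Overpass → $130,950.

Bellamy Bridge: $10,500; Central Plaza: $80,950; Lakeview Corridor: $21,300; Thornfield Overpass: $130,950; Ashcroft Reservoir: $14,200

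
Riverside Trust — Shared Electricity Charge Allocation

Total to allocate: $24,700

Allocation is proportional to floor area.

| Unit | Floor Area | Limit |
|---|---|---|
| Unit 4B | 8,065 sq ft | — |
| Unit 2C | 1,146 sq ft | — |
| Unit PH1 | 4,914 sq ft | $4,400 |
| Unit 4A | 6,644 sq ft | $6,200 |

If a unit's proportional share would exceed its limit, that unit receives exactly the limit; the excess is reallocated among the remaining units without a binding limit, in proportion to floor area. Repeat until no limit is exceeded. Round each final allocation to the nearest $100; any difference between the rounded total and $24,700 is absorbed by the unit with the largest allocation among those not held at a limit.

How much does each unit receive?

Combined floor area = 20,769.
Unconstrained shares: Unit 4B 9,591.48; Unit 2C 1,362.91; Unit PH1 5,844.08; Unit 4A 7,901.53.
Capped: Unit PH1 ($4,400), Unit 4A ($6,200); remaining pool $14,100 reallocated over remaining floor area 9,211.
Redistributed shares: Unit 4B 12,345.73 → $12,300; Unit 2C 1,754.27 → $1,800.

Unit 4B: $12,300; Unit 2C: $1,800; Unit PH1: $4,400; Unit 4A: $6,200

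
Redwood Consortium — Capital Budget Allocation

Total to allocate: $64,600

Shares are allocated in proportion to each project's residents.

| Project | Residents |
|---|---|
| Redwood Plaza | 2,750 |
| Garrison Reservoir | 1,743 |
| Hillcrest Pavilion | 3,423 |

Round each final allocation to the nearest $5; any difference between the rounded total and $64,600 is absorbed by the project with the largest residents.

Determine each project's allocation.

Sum of residents: 2,750 + 1,743 + 3,423 = 7,916.
Raw shares: Redwood Plaza 22,441.89; Garrison Reservoir 14,224.08; Hillcrest Pavilion 27,934.03.
At nearest $5: Redwood Plaza $22,440; Garrison Reservoir $14,225; Hillcrest Pavilion $27,935. Sum = $64,600.
No rounding difference to absorb.

Redwood Plaza: $22,440 · Garrison Reservoir: $14,225 · Hillcrest Pavilion: $27,935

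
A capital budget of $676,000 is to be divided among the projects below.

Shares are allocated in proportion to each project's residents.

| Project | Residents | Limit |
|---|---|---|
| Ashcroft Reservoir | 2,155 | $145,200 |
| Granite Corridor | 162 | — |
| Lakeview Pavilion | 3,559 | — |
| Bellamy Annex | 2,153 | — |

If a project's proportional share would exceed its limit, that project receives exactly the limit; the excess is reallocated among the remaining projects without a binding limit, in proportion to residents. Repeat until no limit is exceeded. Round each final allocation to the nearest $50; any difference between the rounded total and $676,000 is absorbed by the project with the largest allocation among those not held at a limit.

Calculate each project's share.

Ashcroft Reservoir: $145,200 · Granite Corridor: $14,650 · Lakeview Pavilion: $321,600 · Bellamy Annex: $194,550

Sum of residents: 8,029.
Pro-rata shares before constraints: Ashcroft Reservoir 181,439.78; Granite Corridor 13,639.56; Lakeview Pavilion 299,649.27; Bellamy Annex 181,271.39.
Held at cap: Ashcroft Reservoir ($145,200); balance $530,800 reallocated over remaining residents 5,874.
Remaining shares: Granite Corridor 14,639.02 → $14,650; Lakeview Pavilion 321,606.61 → $321,600; Bellamy Annex 194,554.38 → $194,550.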